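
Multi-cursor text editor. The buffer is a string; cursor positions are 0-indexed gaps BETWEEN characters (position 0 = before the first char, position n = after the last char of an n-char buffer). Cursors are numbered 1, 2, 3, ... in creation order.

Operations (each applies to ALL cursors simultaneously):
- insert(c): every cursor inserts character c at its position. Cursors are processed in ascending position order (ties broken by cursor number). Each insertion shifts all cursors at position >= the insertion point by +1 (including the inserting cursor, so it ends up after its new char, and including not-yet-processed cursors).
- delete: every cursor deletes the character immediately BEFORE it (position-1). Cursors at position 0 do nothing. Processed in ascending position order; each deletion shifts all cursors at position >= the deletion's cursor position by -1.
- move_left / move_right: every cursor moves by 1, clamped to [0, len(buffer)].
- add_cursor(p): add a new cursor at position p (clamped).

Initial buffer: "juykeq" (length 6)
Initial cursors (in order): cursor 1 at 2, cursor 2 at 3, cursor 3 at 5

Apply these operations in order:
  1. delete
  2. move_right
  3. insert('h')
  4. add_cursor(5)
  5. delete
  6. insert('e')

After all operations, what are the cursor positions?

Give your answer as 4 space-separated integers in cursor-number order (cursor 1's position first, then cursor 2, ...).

After op 1 (delete): buffer="jkq" (len 3), cursors c1@1 c2@1 c3@2, authorship ...
After op 2 (move_right): buffer="jkq" (len 3), cursors c1@2 c2@2 c3@3, authorship ...
After op 3 (insert('h')): buffer="jkhhqh" (len 6), cursors c1@4 c2@4 c3@6, authorship ..12.3
After op 4 (add_cursor(5)): buffer="jkhhqh" (len 6), cursors c1@4 c2@4 c4@5 c3@6, authorship ..12.3
After op 5 (delete): buffer="jk" (len 2), cursors c1@2 c2@2 c3@2 c4@2, authorship ..
After op 6 (insert('e')): buffer="jkeeee" (len 6), cursors c1@6 c2@6 c3@6 c4@6, authorship ..1234

Answer: 6 6 6 6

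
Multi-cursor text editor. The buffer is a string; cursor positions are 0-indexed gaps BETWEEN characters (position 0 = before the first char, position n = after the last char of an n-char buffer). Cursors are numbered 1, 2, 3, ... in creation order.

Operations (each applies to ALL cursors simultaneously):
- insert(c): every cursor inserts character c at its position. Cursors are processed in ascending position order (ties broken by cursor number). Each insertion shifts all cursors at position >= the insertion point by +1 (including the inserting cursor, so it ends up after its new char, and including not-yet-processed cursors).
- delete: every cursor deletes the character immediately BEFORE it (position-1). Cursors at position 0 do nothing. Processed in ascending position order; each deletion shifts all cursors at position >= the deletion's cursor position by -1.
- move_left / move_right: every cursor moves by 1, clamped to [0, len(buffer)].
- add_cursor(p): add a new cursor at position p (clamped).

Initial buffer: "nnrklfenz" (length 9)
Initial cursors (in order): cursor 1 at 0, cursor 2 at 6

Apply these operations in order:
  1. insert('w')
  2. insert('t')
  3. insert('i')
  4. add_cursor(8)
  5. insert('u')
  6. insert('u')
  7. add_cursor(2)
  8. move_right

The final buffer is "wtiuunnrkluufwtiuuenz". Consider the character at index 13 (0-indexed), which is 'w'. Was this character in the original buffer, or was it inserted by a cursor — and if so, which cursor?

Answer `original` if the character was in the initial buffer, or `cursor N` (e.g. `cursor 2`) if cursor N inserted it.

Answer: cursor 2

Derivation:
After op 1 (insert('w')): buffer="wnnrklfwenz" (len 11), cursors c1@1 c2@8, authorship 1......2...
After op 2 (insert('t')): buffer="wtnnrklfwtenz" (len 13), cursors c1@2 c2@10, authorship 11......22...
After op 3 (insert('i')): buffer="wtinnrklfwtienz" (len 15), cursors c1@3 c2@12, authorship 111......222...
After op 4 (add_cursor(8)): buffer="wtinnrklfwtienz" (len 15), cursors c1@3 c3@8 c2@12, authorship 111......222...
After op 5 (insert('u')): buffer="wtiunnrklufwtiuenz" (len 18), cursors c1@4 c3@10 c2@15, authorship 1111.....3.2222...
After op 6 (insert('u')): buffer="wtiuunnrkluufwtiuuenz" (len 21), cursors c1@5 c3@12 c2@18, authorship 11111.....33.22222...
After op 7 (add_cursor(2)): buffer="wtiuunnrkluufwtiuuenz" (len 21), cursors c4@2 c1@5 c3@12 c2@18, authorship 11111.....33.22222...
After op 8 (move_right): buffer="wtiuunnrkluufwtiuuenz" (len 21), cursors c4@3 c1@6 c3@13 c2@19, authorship 11111.....33.22222...
Authorship (.=original, N=cursor N): 1 1 1 1 1 . . . . . 3 3 . 2 2 2 2 2 . . .
Index 13: author = 2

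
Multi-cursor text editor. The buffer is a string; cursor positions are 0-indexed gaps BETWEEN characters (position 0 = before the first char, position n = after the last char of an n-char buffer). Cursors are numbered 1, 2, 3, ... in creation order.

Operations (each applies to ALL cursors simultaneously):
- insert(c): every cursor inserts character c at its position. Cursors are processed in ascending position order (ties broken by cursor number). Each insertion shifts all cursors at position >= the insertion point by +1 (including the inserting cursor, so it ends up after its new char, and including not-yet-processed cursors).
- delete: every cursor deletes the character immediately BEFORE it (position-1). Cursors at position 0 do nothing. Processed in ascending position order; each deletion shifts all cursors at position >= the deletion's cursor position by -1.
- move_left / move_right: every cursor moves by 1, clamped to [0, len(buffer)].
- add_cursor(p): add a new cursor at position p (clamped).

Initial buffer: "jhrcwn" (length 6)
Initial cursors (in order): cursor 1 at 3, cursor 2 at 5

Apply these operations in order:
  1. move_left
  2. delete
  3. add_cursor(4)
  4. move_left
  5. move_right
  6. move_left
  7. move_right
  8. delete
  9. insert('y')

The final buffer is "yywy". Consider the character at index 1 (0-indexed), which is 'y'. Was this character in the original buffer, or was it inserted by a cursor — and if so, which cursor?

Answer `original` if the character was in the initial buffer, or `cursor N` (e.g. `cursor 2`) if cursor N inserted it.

After op 1 (move_left): buffer="jhrcwn" (len 6), cursors c1@2 c2@4, authorship ......
After op 2 (delete): buffer="jrwn" (len 4), cursors c1@1 c2@2, authorship ....
After op 3 (add_cursor(4)): buffer="jrwn" (len 4), cursors c1@1 c2@2 c3@4, authorship ....
After op 4 (move_left): buffer="jrwn" (len 4), cursors c1@0 c2@1 c3@3, authorship ....
After op 5 (move_right): buffer="jrwn" (len 4), cursors c1@1 c2@2 c3@4, authorship ....
After op 6 (move_left): buffer="jrwn" (len 4), cursors c1@0 c2@1 c3@3, authorship ....
After op 7 (move_right): buffer="jrwn" (len 4), cursors c1@1 c2@2 c3@4, authorship ....
After op 8 (delete): buffer="w" (len 1), cursors c1@0 c2@0 c3@1, authorship .
After op 9 (insert('y')): buffer="yywy" (len 4), cursors c1@2 c2@2 c3@4, authorship 12.3
Authorship (.=original, N=cursor N): 1 2 . 3
Index 1: author = 2

Answer: cursor 2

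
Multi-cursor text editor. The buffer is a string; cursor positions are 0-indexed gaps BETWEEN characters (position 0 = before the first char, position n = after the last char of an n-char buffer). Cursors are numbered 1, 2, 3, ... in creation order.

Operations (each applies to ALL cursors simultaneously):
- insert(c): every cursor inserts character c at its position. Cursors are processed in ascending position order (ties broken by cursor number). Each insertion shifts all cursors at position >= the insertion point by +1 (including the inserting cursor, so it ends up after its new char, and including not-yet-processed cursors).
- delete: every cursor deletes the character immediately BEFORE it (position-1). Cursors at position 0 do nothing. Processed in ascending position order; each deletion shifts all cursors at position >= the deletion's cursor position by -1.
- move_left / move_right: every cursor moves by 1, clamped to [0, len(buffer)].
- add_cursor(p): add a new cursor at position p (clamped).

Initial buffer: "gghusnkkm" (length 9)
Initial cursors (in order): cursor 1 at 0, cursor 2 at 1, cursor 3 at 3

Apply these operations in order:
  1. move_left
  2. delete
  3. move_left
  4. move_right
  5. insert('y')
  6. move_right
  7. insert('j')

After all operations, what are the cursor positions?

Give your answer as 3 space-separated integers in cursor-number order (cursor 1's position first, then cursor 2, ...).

After op 1 (move_left): buffer="gghusnkkm" (len 9), cursors c1@0 c2@0 c3@2, authorship .........
After op 2 (delete): buffer="ghusnkkm" (len 8), cursors c1@0 c2@0 c3@1, authorship ........
After op 3 (move_left): buffer="ghusnkkm" (len 8), cursors c1@0 c2@0 c3@0, authorship ........
After op 4 (move_right): buffer="ghusnkkm" (len 8), cursors c1@1 c2@1 c3@1, authorship ........
After op 5 (insert('y')): buffer="gyyyhusnkkm" (len 11), cursors c1@4 c2@4 c3@4, authorship .123.......
After op 6 (move_right): buffer="gyyyhusnkkm" (len 11), cursors c1@5 c2@5 c3@5, authorship .123.......
After op 7 (insert('j')): buffer="gyyyhjjjusnkkm" (len 14), cursors c1@8 c2@8 c3@8, authorship .123.123......

Answer: 8 8 8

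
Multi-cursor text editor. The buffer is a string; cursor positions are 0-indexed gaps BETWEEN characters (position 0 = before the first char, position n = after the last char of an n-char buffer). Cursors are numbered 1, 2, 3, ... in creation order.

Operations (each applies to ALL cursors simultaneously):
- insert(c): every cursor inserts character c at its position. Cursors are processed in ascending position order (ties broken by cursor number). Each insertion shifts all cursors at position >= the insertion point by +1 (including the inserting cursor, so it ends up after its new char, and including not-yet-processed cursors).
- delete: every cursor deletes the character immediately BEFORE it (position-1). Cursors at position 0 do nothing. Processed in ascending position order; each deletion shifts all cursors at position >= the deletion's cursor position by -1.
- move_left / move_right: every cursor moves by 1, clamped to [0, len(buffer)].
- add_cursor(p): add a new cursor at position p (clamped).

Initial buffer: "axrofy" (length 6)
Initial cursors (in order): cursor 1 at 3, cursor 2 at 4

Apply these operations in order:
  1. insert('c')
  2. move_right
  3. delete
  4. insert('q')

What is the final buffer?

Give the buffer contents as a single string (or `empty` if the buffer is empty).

After op 1 (insert('c')): buffer="axrcocfy" (len 8), cursors c1@4 c2@6, authorship ...1.2..
After op 2 (move_right): buffer="axrcocfy" (len 8), cursors c1@5 c2@7, authorship ...1.2..
After op 3 (delete): buffer="axrccy" (len 6), cursors c1@4 c2@5, authorship ...12.
After op 4 (insert('q')): buffer="axrcqcqy" (len 8), cursors c1@5 c2@7, authorship ...1122.

Answer: axrcqcqy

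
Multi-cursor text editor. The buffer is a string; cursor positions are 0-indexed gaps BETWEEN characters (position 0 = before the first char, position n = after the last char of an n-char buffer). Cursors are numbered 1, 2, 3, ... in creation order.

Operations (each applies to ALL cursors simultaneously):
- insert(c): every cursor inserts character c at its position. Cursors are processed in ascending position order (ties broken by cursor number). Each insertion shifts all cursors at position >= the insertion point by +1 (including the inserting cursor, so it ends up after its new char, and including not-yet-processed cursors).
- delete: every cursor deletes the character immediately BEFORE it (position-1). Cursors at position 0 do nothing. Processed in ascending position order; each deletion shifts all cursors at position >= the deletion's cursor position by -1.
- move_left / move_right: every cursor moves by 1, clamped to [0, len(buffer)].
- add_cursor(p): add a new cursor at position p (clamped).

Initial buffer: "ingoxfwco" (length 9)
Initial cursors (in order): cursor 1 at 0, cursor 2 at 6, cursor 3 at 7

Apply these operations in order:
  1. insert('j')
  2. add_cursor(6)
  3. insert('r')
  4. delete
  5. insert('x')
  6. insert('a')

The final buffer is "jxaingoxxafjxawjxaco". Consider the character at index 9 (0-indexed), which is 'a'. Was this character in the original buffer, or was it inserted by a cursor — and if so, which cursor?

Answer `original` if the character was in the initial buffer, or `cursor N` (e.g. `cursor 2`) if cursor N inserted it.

After op 1 (insert('j')): buffer="jingoxfjwjco" (len 12), cursors c1@1 c2@8 c3@10, authorship 1......2.3..
After op 2 (add_cursor(6)): buffer="jingoxfjwjco" (len 12), cursors c1@1 c4@6 c2@8 c3@10, authorship 1......2.3..
After op 3 (insert('r')): buffer="jringoxrfjrwjrco" (len 16), cursors c1@2 c4@8 c2@11 c3@14, authorship 11.....4.22.33..
After op 4 (delete): buffer="jingoxfjwjco" (len 12), cursors c1@1 c4@6 c2@8 c3@10, authorship 1......2.3..
After op 5 (insert('x')): buffer="jxingoxxfjxwjxco" (len 16), cursors c1@2 c4@8 c2@11 c3@14, authorship 11.....4.22.33..
After op 6 (insert('a')): buffer="jxaingoxxafjxawjxaco" (len 20), cursors c1@3 c4@10 c2@14 c3@18, authorship 111.....44.222.333..
Authorship (.=original, N=cursor N): 1 1 1 . . . . . 4 4 . 2 2 2 . 3 3 3 . .
Index 9: author = 4

Answer: cursor 4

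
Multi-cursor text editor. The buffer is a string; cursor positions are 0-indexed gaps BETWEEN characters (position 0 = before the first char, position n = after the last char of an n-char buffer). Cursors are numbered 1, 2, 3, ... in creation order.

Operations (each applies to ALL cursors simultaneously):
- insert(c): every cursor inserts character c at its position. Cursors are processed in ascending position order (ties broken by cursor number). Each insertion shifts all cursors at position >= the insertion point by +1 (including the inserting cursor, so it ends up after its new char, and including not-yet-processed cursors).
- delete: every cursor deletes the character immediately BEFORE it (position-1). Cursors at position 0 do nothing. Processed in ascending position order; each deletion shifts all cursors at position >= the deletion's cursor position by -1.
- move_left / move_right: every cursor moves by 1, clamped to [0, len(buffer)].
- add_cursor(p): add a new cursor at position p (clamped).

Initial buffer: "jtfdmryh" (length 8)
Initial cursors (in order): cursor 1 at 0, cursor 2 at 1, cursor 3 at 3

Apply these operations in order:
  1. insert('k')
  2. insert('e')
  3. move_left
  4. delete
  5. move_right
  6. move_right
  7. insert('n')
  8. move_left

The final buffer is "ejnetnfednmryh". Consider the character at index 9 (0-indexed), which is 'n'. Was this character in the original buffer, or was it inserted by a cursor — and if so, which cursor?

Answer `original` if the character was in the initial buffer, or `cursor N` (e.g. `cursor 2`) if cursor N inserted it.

Answer: cursor 3

Derivation:
After op 1 (insert('k')): buffer="kjktfkdmryh" (len 11), cursors c1@1 c2@3 c3@6, authorship 1.2..3.....
After op 2 (insert('e')): buffer="kejketfkedmryh" (len 14), cursors c1@2 c2@5 c3@9, authorship 11.22..33.....
After op 3 (move_left): buffer="kejketfkedmryh" (len 14), cursors c1@1 c2@4 c3@8, authorship 11.22..33.....
After op 4 (delete): buffer="ejetfedmryh" (len 11), cursors c1@0 c2@2 c3@5, authorship 1.2..3.....
After op 5 (move_right): buffer="ejetfedmryh" (len 11), cursors c1@1 c2@3 c3@6, authorship 1.2..3.....
After op 6 (move_right): buffer="ejetfedmryh" (len 11), cursors c1@2 c2@4 c3@7, authorship 1.2..3.....
After op 7 (insert('n')): buffer="ejnetnfednmryh" (len 14), cursors c1@3 c2@6 c3@10, authorship 1.12.2.3.3....
After op 8 (move_left): buffer="ejnetnfednmryh" (len 14), cursors c1@2 c2@5 c3@9, authorship 1.12.2.3.3....
Authorship (.=original, N=cursor N): 1 . 1 2 . 2 . 3 . 3 . . . .
Index 9: author = 3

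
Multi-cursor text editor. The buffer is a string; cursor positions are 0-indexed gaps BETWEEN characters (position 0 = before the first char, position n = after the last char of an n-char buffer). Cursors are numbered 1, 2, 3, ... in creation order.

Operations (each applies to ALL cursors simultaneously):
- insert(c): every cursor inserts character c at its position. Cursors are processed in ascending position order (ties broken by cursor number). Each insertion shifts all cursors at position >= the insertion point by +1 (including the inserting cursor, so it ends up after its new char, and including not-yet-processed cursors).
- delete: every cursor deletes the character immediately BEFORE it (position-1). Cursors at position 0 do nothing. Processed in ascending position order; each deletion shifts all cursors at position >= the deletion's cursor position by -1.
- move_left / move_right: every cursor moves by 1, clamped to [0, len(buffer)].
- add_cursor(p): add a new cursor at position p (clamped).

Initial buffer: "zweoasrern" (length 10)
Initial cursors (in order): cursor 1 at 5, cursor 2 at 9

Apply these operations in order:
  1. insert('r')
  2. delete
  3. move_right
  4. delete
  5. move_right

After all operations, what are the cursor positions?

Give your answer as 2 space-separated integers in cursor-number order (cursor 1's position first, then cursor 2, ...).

After op 1 (insert('r')): buffer="zweoarsrerrn" (len 12), cursors c1@6 c2@11, authorship .....1....2.
After op 2 (delete): buffer="zweoasrern" (len 10), cursors c1@5 c2@9, authorship ..........
After op 3 (move_right): buffer="zweoasrern" (len 10), cursors c1@6 c2@10, authorship ..........
After op 4 (delete): buffer="zweoarer" (len 8), cursors c1@5 c2@8, authorship ........
After op 5 (move_right): buffer="zweoarer" (len 8), cursors c1@6 c2@8, authorship ........

Answer: 6 8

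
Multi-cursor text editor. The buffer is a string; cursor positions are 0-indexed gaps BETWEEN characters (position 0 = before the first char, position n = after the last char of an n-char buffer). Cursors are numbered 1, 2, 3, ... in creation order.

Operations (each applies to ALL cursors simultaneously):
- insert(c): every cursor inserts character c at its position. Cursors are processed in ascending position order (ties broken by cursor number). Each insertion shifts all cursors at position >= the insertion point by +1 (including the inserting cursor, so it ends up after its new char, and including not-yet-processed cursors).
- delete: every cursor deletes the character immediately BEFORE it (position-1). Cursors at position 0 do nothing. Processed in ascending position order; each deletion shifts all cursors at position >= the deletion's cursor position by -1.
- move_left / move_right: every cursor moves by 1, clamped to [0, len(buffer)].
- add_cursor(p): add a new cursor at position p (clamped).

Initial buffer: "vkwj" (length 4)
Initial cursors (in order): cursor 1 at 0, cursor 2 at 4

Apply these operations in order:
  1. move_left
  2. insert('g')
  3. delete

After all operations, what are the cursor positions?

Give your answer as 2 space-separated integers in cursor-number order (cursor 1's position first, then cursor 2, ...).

Answer: 0 3

Derivation:
After op 1 (move_left): buffer="vkwj" (len 4), cursors c1@0 c2@3, authorship ....
After op 2 (insert('g')): buffer="gvkwgj" (len 6), cursors c1@1 c2@5, authorship 1...2.
After op 3 (delete): buffer="vkwj" (len 4), cursors c1@0 c2@3, authorship ....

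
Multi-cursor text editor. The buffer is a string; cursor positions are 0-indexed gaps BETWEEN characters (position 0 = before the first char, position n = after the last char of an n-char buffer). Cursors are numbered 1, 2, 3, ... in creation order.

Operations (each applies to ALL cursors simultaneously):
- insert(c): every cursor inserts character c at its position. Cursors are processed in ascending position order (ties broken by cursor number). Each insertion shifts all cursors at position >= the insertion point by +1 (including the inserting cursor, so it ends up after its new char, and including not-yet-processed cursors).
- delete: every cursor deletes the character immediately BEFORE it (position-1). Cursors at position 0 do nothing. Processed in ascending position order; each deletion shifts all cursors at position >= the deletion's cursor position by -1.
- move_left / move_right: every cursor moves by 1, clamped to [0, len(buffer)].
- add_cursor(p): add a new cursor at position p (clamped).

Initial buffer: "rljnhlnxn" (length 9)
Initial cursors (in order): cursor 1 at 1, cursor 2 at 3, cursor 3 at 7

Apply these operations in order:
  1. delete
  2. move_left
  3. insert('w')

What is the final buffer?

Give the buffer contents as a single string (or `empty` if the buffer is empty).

After op 1 (delete): buffer="lnhlxn" (len 6), cursors c1@0 c2@1 c3@4, authorship ......
After op 2 (move_left): buffer="lnhlxn" (len 6), cursors c1@0 c2@0 c3@3, authorship ......
After op 3 (insert('w')): buffer="wwlnhwlxn" (len 9), cursors c1@2 c2@2 c3@6, authorship 12...3...

Answer: wwlnhwlxn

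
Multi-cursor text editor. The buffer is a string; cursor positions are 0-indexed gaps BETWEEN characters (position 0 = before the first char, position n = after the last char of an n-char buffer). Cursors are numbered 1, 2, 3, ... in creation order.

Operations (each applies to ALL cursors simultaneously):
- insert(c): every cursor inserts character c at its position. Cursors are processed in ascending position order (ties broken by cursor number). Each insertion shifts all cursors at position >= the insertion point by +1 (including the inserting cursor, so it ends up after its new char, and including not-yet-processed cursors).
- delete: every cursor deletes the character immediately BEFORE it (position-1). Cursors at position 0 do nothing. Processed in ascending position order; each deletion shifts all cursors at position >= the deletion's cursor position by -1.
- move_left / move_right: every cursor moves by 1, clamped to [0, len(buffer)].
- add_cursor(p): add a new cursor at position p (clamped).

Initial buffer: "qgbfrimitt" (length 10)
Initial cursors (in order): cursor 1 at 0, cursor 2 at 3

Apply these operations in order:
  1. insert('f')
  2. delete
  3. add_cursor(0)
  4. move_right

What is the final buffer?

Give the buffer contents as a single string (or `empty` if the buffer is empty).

After op 1 (insert('f')): buffer="fqgbffrimitt" (len 12), cursors c1@1 c2@5, authorship 1...2.......
After op 2 (delete): buffer="qgbfrimitt" (len 10), cursors c1@0 c2@3, authorship ..........
After op 3 (add_cursor(0)): buffer="qgbfrimitt" (len 10), cursors c1@0 c3@0 c2@3, authorship ..........
After op 4 (move_right): buffer="qgbfrimitt" (len 10), cursors c1@1 c3@1 c2@4, authorship ..........

Answer: qgbfrimitt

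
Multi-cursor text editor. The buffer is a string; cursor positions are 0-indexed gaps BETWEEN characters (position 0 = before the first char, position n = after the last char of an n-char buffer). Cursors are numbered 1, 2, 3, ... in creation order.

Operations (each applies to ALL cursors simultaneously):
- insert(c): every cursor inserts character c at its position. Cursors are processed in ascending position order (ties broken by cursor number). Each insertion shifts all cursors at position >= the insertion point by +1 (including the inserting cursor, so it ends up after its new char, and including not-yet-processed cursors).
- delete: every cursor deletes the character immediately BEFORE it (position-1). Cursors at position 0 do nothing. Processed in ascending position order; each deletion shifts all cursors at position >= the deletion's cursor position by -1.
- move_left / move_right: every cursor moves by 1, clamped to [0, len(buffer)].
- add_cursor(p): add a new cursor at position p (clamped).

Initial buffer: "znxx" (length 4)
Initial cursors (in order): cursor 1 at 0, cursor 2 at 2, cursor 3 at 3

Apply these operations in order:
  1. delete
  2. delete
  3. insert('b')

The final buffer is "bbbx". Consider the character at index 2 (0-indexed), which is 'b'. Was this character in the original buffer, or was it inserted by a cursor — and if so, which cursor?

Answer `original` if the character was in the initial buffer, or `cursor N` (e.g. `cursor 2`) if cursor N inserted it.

After op 1 (delete): buffer="zx" (len 2), cursors c1@0 c2@1 c3@1, authorship ..
After op 2 (delete): buffer="x" (len 1), cursors c1@0 c2@0 c3@0, authorship .
After op 3 (insert('b')): buffer="bbbx" (len 4), cursors c1@3 c2@3 c3@3, authorship 123.
Authorship (.=original, N=cursor N): 1 2 3 .
Index 2: author = 3

Answer: cursor 3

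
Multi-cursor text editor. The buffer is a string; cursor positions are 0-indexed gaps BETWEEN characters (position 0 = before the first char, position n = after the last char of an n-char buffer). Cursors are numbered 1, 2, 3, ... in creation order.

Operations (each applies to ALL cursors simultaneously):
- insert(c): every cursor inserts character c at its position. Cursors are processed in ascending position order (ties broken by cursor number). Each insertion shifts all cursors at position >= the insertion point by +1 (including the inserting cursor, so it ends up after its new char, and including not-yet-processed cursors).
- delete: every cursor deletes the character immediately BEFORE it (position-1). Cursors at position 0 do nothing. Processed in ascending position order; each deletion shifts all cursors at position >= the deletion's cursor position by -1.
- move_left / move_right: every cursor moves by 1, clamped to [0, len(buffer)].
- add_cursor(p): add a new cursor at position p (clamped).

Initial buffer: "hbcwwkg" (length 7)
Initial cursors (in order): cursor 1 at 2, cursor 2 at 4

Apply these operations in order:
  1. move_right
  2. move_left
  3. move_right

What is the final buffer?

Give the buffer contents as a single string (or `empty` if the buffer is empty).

After op 1 (move_right): buffer="hbcwwkg" (len 7), cursors c1@3 c2@5, authorship .......
After op 2 (move_left): buffer="hbcwwkg" (len 7), cursors c1@2 c2@4, authorship .......
After op 3 (move_right): buffer="hbcwwkg" (len 7), cursors c1@3 c2@5, authorship .......

Answer: hbcwwkg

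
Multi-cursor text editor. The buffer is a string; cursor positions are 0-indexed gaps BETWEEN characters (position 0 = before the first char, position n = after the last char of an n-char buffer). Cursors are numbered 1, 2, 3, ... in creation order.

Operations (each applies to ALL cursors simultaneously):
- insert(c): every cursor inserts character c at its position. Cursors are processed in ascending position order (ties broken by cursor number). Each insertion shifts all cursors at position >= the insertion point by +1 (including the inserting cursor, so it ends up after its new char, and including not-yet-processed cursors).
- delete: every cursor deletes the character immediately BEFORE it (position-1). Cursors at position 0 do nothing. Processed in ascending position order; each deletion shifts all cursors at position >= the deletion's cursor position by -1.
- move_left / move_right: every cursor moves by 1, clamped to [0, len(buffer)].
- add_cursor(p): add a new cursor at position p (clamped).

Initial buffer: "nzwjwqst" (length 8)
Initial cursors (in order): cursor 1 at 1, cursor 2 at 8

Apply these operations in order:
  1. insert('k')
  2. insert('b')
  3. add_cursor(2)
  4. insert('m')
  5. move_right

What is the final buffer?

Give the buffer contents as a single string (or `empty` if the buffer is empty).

After op 1 (insert('k')): buffer="nkzwjwqstk" (len 10), cursors c1@2 c2@10, authorship .1.......2
After op 2 (insert('b')): buffer="nkbzwjwqstkb" (len 12), cursors c1@3 c2@12, authorship .11.......22
After op 3 (add_cursor(2)): buffer="nkbzwjwqstkb" (len 12), cursors c3@2 c1@3 c2@12, authorship .11.......22
After op 4 (insert('m')): buffer="nkmbmzwjwqstkbm" (len 15), cursors c3@3 c1@5 c2@15, authorship .1311.......222
After op 5 (move_right): buffer="nkmbmzwjwqstkbm" (len 15), cursors c3@4 c1@6 c2@15, authorship .1311.......222

Answer: nkmbmzwjwqstkbm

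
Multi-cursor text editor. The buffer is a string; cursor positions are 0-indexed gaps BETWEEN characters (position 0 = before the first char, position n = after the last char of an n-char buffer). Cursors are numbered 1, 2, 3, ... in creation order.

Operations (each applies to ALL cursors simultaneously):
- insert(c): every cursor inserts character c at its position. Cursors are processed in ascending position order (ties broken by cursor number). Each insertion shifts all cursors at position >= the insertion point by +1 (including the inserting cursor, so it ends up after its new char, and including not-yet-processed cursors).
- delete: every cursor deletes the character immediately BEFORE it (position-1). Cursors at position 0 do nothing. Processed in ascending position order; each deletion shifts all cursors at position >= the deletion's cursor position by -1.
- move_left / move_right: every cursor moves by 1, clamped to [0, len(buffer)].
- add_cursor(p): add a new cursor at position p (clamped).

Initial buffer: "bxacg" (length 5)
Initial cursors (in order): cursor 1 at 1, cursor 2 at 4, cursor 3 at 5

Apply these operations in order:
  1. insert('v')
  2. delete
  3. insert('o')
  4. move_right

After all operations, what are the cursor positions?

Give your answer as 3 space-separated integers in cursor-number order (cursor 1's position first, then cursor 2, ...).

After op 1 (insert('v')): buffer="bvxacvgv" (len 8), cursors c1@2 c2@6 c3@8, authorship .1...2.3
After op 2 (delete): buffer="bxacg" (len 5), cursors c1@1 c2@4 c3@5, authorship .....
After op 3 (insert('o')): buffer="boxacogo" (len 8), cursors c1@2 c2@6 c3@8, authorship .1...2.3
After op 4 (move_right): buffer="boxacogo" (len 8), cursors c1@3 c2@7 c3@8, authorship .1...2.3

Answer: 3 7 8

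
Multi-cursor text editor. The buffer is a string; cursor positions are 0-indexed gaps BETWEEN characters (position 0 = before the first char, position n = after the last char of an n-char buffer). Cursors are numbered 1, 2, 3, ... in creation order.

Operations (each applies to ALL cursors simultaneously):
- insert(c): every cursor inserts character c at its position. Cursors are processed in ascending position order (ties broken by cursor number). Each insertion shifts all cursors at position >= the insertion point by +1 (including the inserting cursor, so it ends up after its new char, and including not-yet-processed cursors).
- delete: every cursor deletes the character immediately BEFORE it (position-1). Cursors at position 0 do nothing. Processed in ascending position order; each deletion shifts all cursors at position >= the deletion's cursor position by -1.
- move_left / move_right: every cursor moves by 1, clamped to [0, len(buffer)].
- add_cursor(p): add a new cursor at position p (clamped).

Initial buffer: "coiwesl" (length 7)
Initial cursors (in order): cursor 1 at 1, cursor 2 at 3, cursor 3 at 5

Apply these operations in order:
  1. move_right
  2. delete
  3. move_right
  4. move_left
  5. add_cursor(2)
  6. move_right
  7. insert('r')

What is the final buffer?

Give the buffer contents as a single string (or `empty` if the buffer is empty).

After op 1 (move_right): buffer="coiwesl" (len 7), cursors c1@2 c2@4 c3@6, authorship .......
After op 2 (delete): buffer="ciel" (len 4), cursors c1@1 c2@2 c3@3, authorship ....
After op 3 (move_right): buffer="ciel" (len 4), cursors c1@2 c2@3 c3@4, authorship ....
After op 4 (move_left): buffer="ciel" (len 4), cursors c1@1 c2@2 c3@3, authorship ....
After op 5 (add_cursor(2)): buffer="ciel" (len 4), cursors c1@1 c2@2 c4@2 c3@3, authorship ....
After op 6 (move_right): buffer="ciel" (len 4), cursors c1@2 c2@3 c4@3 c3@4, authorship ....
After op 7 (insert('r')): buffer="cirerrlr" (len 8), cursors c1@3 c2@6 c4@6 c3@8, authorship ..1.24.3

Answer: cirerrlr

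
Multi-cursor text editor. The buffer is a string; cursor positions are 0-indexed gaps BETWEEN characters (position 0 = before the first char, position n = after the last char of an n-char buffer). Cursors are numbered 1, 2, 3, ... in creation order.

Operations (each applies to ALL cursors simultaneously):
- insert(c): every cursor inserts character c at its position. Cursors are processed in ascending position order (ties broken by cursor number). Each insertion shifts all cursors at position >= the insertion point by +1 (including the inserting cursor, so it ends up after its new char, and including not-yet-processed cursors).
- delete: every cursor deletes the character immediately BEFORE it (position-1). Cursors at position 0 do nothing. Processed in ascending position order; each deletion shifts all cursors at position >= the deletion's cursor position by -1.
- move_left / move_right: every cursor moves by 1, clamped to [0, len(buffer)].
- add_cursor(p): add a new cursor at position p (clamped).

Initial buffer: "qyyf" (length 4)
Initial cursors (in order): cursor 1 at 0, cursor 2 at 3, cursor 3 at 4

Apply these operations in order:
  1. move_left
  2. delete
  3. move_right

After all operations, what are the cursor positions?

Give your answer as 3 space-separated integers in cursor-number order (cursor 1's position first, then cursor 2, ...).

Answer: 1 2 2

Derivation:
After op 1 (move_left): buffer="qyyf" (len 4), cursors c1@0 c2@2 c3@3, authorship ....
After op 2 (delete): buffer="qf" (len 2), cursors c1@0 c2@1 c3@1, authorship ..
After op 3 (move_right): buffer="qf" (len 2), cursors c1@1 c2@2 c3@2, authorship ..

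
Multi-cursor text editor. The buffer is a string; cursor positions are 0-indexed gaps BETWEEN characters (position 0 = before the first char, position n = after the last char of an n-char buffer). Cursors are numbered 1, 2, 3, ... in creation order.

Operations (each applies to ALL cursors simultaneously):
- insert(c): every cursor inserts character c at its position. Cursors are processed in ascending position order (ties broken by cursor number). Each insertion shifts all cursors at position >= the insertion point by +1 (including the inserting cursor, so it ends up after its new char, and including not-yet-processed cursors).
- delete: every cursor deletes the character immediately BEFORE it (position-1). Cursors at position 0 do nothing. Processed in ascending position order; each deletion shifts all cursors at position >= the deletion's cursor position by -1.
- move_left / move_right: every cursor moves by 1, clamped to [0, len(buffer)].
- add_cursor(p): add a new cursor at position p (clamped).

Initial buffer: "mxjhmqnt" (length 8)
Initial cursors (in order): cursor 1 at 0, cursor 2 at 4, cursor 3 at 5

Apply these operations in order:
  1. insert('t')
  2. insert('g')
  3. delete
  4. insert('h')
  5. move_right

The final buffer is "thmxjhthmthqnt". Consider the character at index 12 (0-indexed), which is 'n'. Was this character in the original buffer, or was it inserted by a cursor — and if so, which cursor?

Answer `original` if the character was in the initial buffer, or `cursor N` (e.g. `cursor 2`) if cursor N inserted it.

Answer: original

Derivation:
After op 1 (insert('t')): buffer="tmxjhtmtqnt" (len 11), cursors c1@1 c2@6 c3@8, authorship 1....2.3...
After op 2 (insert('g')): buffer="tgmxjhtgmtgqnt" (len 14), cursors c1@2 c2@8 c3@11, authorship 11....22.33...
After op 3 (delete): buffer="tmxjhtmtqnt" (len 11), cursors c1@1 c2@6 c3@8, authorship 1....2.3...
After op 4 (insert('h')): buffer="thmxjhthmthqnt" (len 14), cursors c1@2 c2@8 c3@11, authorship 11....22.33...
After op 5 (move_right): buffer="thmxjhthmthqnt" (len 14), cursors c1@3 c2@9 c3@12, authorship 11....22.33...
Authorship (.=original, N=cursor N): 1 1 . . . . 2 2 . 3 3 . . .
Index 12: author = original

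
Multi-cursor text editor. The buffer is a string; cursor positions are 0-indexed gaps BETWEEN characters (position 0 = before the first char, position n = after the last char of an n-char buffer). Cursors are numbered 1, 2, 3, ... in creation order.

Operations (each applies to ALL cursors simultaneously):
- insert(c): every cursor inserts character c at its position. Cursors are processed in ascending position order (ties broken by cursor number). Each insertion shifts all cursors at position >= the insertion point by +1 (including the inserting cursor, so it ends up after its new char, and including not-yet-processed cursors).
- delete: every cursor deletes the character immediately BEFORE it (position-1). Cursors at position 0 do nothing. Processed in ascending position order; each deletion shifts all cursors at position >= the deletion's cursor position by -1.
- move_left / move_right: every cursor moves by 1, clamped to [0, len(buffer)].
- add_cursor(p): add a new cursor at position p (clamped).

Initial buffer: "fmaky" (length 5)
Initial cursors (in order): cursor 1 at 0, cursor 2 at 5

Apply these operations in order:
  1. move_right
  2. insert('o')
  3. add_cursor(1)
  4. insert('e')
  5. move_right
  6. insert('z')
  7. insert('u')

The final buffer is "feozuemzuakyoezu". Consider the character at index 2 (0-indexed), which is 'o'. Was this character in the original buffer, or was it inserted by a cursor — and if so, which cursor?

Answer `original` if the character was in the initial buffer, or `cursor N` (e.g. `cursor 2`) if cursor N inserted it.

Answer: cursor 1

Derivation:
After op 1 (move_right): buffer="fmaky" (len 5), cursors c1@1 c2@5, authorship .....
After op 2 (insert('o')): buffer="fomakyo" (len 7), cursors c1@2 c2@7, authorship .1....2
After op 3 (add_cursor(1)): buffer="fomakyo" (len 7), cursors c3@1 c1@2 c2@7, authorship .1....2
After op 4 (insert('e')): buffer="feoemakyoe" (len 10), cursors c3@2 c1@4 c2@10, authorship .311....22
After op 5 (move_right): buffer="feoemakyoe" (len 10), cursors c3@3 c1@5 c2@10, authorship .311....22
After op 6 (insert('z')): buffer="feozemzakyoez" (len 13), cursors c3@4 c1@7 c2@13, authorship .3131.1...222
After op 7 (insert('u')): buffer="feozuemzuakyoezu" (len 16), cursors c3@5 c1@9 c2@16, authorship .31331.11...2222
Authorship (.=original, N=cursor N): . 3 1 3 3 1 . 1 1 . . . 2 2 2 2
Index 2: author = 1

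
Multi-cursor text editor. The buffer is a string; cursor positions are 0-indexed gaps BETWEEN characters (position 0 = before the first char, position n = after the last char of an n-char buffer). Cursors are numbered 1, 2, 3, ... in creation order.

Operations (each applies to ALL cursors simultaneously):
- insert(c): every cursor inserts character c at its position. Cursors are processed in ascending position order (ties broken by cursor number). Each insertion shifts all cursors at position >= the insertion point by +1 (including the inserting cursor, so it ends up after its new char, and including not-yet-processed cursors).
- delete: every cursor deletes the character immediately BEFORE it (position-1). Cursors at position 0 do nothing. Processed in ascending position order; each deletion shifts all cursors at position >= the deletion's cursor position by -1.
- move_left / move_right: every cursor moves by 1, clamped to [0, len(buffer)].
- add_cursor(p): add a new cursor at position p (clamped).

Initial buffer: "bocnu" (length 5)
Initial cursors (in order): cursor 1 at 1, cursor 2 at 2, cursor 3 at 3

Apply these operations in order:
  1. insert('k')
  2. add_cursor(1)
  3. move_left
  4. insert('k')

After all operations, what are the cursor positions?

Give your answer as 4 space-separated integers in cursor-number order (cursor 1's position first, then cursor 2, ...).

Answer: 3 6 9 1

Derivation:
After op 1 (insert('k')): buffer="bkokcknu" (len 8), cursors c1@2 c2@4 c3@6, authorship .1.2.3..
After op 2 (add_cursor(1)): buffer="bkokcknu" (len 8), cursors c4@1 c1@2 c2@4 c3@6, authorship .1.2.3..
After op 3 (move_left): buffer="bkokcknu" (len 8), cursors c4@0 c1@1 c2@3 c3@5, authorship .1.2.3..
After op 4 (insert('k')): buffer="kbkkokkckknu" (len 12), cursors c4@1 c1@3 c2@6 c3@9, authorship 4.11.22.33..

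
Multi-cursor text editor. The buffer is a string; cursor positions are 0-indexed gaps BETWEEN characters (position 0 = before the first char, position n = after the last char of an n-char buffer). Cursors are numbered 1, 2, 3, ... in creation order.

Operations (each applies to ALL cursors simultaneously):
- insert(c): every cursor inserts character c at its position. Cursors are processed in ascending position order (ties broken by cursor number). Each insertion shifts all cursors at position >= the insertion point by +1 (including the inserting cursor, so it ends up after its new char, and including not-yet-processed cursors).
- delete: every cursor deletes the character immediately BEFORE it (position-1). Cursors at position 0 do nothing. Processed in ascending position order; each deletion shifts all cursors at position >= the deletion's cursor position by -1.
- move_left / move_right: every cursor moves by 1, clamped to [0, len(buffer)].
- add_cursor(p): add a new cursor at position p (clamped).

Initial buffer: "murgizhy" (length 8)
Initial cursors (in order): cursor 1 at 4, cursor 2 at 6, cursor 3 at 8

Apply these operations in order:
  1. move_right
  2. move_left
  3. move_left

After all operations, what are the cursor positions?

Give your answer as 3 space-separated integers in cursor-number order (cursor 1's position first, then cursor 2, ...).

Answer: 3 5 6

Derivation:
After op 1 (move_right): buffer="murgizhy" (len 8), cursors c1@5 c2@7 c3@8, authorship ........
After op 2 (move_left): buffer="murgizhy" (len 8), cursors c1@4 c2@6 c3@7, authorship ........
After op 3 (move_left): buffer="murgizhy" (len 8), cursors c1@3 c2@5 c3@6, authorship ........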